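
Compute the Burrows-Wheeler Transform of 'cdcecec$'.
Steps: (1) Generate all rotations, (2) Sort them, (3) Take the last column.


Rotations (sorted):
  0: $cdcecec -> last char: c
  1: c$cdcece -> last char: e
  2: cdcecec$ -> last char: $
  3: cec$cdce -> last char: e
  4: cecec$cd -> last char: d
  5: dcecec$c -> last char: c
  6: ec$cdcec -> last char: c
  7: ecec$cdc -> last char: c


BWT = ce$edccc


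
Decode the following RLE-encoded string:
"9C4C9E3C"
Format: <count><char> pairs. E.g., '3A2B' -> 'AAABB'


Expanding each <count><char> pair:
  9C -> 'CCCCCCCCC'
  4C -> 'CCCC'
  9E -> 'EEEEEEEEE'
  3C -> 'CCC'

Decoded = CCCCCCCCCCCCCEEEEEEEEECCC


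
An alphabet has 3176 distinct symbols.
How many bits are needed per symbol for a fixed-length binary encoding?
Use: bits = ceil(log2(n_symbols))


log2(3176) = 11.633
Bracket: 2^11 = 2048 < 3176 <= 2^12 = 4096
So ceil(log2(3176)) = 12

bits = ceil(log2(3176)) = ceil(11.633) = 12 bits


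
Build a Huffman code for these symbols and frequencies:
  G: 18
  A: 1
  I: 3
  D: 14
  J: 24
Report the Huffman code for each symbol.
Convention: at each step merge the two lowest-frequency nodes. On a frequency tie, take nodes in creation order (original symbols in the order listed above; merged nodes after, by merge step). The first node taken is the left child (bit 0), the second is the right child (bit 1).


Huffman tree construction:
Step 1: Merge A(1) + I(3) = 4
Step 2: Merge (A+I)(4) + D(14) = 18
Step 3: Merge G(18) + ((A+I)+D)(18) = 36
Step 4: Merge J(24) + (G+((A+I)+D))(36) = 60
Read each symbol's code off the tree from the root (left child = 0, right child = 1).

Codes:
  G: 10 (length 2)
  A: 1100 (length 4)
  I: 1101 (length 4)
  D: 111 (length 3)
  J: 0 (length 1)
Average code length: 118/60 = 1.9667 bits/symbol


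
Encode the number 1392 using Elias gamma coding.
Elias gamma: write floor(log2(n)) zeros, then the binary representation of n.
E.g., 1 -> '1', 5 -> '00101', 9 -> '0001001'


num_bits = floor(log2(1392)) + 1 = 11
leading_zeros = num_bits - 1 = 10
binary(1392) = 10101110000

Elias gamma(1392) = '0000000000' + '10101110000' = 000000000010101110000 (21 bits)


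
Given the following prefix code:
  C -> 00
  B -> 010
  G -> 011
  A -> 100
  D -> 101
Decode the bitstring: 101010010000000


Decoding step by step:
Bits 101 -> D
Bits 010 -> B
Bits 010 -> B
Bits 00 -> C
Bits 00 -> C
Bits 00 -> C


Decoded message: DBBCCC


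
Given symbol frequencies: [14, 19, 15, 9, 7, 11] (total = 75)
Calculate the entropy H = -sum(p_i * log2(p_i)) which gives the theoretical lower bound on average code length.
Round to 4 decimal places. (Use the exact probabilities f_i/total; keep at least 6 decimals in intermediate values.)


Per-symbol terms -p_i * log2(p_i) with p_i = f_i/75:
  p = 14/75 = 0.186667: log2(p) = -2.421464, -p*log2(p) = 0.452007
  p = 19/75 = 0.253333: log2(p) = -1.980891, -p*log2(p) = 0.501826
  p = 15/75 = 0.200000: log2(p) = -2.321928, -p*log2(p) = 0.464386
  p = 9/75 = 0.120000: log2(p) = -3.058894, -p*log2(p) = 0.367067
  p = 7/75 = 0.093333: log2(p) = -3.421464, -p*log2(p) = 0.319337
  p = 11/75 = 0.146667: log2(p) = -2.769387, -p*log2(p) = 0.406177
H = 0.452007 + 0.501826 + 0.464386 + 0.367067 + 0.319337 + 0.406177 = 2.510800

H = 2.5108 bits/symbol


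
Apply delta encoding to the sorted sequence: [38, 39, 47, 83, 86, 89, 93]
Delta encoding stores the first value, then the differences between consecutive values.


First value: 38
Deltas:
  39 - 38 = 1
  47 - 39 = 8
  83 - 47 = 36
  86 - 83 = 3
  89 - 86 = 3
  93 - 89 = 4


Delta encoded: [38, 1, 8, 36, 3, 3, 4]


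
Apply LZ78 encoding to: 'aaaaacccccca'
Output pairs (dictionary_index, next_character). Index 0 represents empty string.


LZ78 encoding steps:
Dictionary: {0: ''}
Step 1: w='' (idx 0), next='a' -> output (0, 'a'), add 'a' as idx 1
Step 2: w='a' (idx 1), next='a' -> output (1, 'a'), add 'aa' as idx 2
Step 3: w='aa' (idx 2), next='c' -> output (2, 'c'), add 'aac' as idx 3
Step 4: w='' (idx 0), next='c' -> output (0, 'c'), add 'c' as idx 4
Step 5: w='c' (idx 4), next='c' -> output (4, 'c'), add 'cc' as idx 5
Step 6: w='cc' (idx 5), next='a' -> output (5, 'a'), add 'cca' as idx 6


Encoded: [(0, 'a'), (1, 'a'), (2, 'c'), (0, 'c'), (4, 'c'), (5, 'a')]


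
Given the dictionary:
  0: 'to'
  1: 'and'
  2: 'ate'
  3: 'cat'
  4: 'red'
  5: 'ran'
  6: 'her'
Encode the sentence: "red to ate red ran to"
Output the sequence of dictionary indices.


Look up each word in the dictionary:
  'red' -> 4
  'to' -> 0
  'ate' -> 2
  'red' -> 4
  'ran' -> 5
  'to' -> 0

Encoded: [4, 0, 2, 4, 5, 0]


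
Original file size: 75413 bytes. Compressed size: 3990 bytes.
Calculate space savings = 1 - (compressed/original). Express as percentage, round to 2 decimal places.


ratio = compressed/original = 3990/75413 = 0.052909
savings = 1 - ratio = 1 - 0.052909 = 0.947091
as a percentage: 0.947091 * 100 = 94.71%

Space savings = 1 - 3990/75413 = 94.71%


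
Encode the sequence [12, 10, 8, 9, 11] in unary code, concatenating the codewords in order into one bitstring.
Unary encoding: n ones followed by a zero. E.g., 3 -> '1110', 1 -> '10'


Encode each number as n ones followed by a terminating 0:
  12 -> 1111111111110 (13 bits)
  10 -> 11111111110 (11 bits)
  8 -> 111111110 (9 bits)
  9 -> 1111111110 (10 bits)
  11 -> 111111111110 (12 bits)
Total length = 13 + 11 + 9 + 10 + 12 = 55 bits.

Unary([12, 10, 8, 9, 11]) = 1111111111110111111111101111111101111111110111111111110 (55 bits)


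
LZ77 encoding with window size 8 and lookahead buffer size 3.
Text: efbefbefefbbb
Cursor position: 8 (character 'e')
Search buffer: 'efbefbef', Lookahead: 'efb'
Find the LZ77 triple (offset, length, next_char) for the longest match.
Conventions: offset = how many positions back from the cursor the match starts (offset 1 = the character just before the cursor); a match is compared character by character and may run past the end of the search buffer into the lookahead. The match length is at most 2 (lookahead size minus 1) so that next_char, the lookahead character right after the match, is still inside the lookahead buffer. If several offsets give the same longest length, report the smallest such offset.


Try each offset into the search buffer:
  offset=1 (pos 7, char 'f'): match length 0
  offset=2 (pos 6, char 'e'): match length 2
  offset=3 (pos 5, char 'b'): match length 0
  offset=4 (pos 4, char 'f'): match length 0
  offset=5 (pos 3, char 'e'): match length 2
  offset=6 (pos 2, char 'b'): match length 0
  offset=7 (pos 1, char 'f'): match length 0
  offset=8 (pos 0, char 'e'): match length 2
Longest match has length 2, found at offsets 2, 5, 8; take the smallest, offset 2.
next_char = character at position 8 + 2 = 10 -> 'b'

Best match: offset=2, length=2 (matching 'ef' starting at position 6)
LZ77 triple: (2, 2, 'b')


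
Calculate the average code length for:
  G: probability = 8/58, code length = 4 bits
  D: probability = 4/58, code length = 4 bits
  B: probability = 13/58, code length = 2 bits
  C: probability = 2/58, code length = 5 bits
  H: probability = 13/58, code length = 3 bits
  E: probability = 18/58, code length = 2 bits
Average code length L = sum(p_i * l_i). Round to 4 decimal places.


Weighted contributions p_i * l_i:
  G: (8/58) * 4 = 32/58
  D: (4/58) * 4 = 16/58
  B: (13/58) * 2 = 26/58
  C: (2/58) * 5 = 10/58
  H: (13/58) * 3 = 39/58
  E: (18/58) * 2 = 36/58
Sum = (32 + 16 + 26 + 10 + 39 + 36)/58 = 159/58

L = 159/58 = 2.7414 bits/symbol


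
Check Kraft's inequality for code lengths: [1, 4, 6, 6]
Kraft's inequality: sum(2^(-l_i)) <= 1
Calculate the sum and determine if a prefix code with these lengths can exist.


Sum = 2^(-1) + 2^(-4) + 2^(-6) + 2^(-6)
    = 0.5 + 0.0625 + 0.015625 + 0.015625
    = 38/64 = 0.59375
Since 0.59375 <= 1, Kraft's inequality IS satisfied.
A prefix code with these lengths CAN exist.

Kraft sum = 0.59375. Satisfied.


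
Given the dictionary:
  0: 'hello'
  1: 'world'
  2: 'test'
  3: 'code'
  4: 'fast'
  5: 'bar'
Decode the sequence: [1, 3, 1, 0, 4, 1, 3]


Look up each index in the dictionary:
  1 -> 'world'
  3 -> 'code'
  1 -> 'world'
  0 -> 'hello'
  4 -> 'fast'
  1 -> 'world'
  3 -> 'code'

Decoded: "world code world hello fast world code"


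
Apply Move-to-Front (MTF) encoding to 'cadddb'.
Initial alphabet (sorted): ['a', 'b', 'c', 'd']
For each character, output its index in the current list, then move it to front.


MTF encoding:
'c': index 2 in ['a', 'b', 'c', 'd'] -> ['c', 'a', 'b', 'd']
'a': index 1 in ['c', 'a', 'b', 'd'] -> ['a', 'c', 'b', 'd']
'd': index 3 in ['a', 'c', 'b', 'd'] -> ['d', 'a', 'c', 'b']
'd': index 0 in ['d', 'a', 'c', 'b'] -> ['d', 'a', 'c', 'b']
'd': index 0 in ['d', 'a', 'c', 'b'] -> ['d', 'a', 'c', 'b']
'b': index 3 in ['d', 'a', 'c', 'b'] -> ['b', 'd', 'a', 'c']


Output: [2, 1, 3, 0, 0, 3]


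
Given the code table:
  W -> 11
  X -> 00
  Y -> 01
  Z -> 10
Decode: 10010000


Decoding:
10 -> Z
01 -> Y
00 -> X
00 -> X


Result: ZYXX


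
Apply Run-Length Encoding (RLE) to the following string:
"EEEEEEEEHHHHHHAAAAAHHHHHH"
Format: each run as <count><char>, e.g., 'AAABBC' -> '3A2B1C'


Scanning runs left to right:
  i=0: run of 'E' x 8 -> '8E'
  i=8: run of 'H' x 6 -> '6H'
  i=14: run of 'A' x 5 -> '5A'
  i=19: run of 'H' x 6 -> '6H'

RLE = 8E6H5A6H


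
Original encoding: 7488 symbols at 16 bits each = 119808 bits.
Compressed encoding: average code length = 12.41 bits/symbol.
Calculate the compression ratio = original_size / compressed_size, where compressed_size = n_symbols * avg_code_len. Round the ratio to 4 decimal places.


original_size = n_symbols * orig_bits = 7488 * 16 = 119808 bits
compressed_size = n_symbols * avg_code_len = 7488 * 12.41 = 92926.08 bits
ratio = original_size / compressed_size = 119808 / 92926.08 = 1.2893

Compression ratio = 1.2893


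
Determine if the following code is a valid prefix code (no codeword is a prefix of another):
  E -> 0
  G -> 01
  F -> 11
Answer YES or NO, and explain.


Checking each pair (does one codeword prefix another?):
  E='0' vs G='01': prefix -- VIOLATION

NO -- this is NOT a valid prefix code. E (0) is a prefix of G (01).


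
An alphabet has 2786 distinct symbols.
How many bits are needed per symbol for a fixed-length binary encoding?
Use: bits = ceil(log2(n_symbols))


log2(2786) = 11.444
Bracket: 2^11 = 2048 < 2786 <= 2^12 = 4096
So ceil(log2(2786)) = 12

bits = ceil(log2(2786)) = ceil(11.444) = 12 bits


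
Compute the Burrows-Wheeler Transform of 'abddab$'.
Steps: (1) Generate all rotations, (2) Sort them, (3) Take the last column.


Rotations (sorted):
  0: $abddab -> last char: b
  1: ab$abdd -> last char: d
  2: abddab$ -> last char: $
  3: b$abdda -> last char: a
  4: bddab$a -> last char: a
  5: dab$abd -> last char: d
  6: ddab$ab -> last char: b


BWT = bd$aadb


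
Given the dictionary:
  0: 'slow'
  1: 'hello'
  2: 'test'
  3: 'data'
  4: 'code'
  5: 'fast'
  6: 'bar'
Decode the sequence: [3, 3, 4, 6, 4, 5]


Look up each index in the dictionary:
  3 -> 'data'
  3 -> 'data'
  4 -> 'code'
  6 -> 'bar'
  4 -> 'code'
  5 -> 'fast'

Decoded: "data data code bar code fast"


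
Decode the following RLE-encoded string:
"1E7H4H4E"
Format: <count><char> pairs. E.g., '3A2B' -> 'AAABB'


Expanding each <count><char> pair:
  1E -> 'E'
  7H -> 'HHHHHHH'
  4H -> 'HHHH'
  4E -> 'EEEE'

Decoded = EHHHHHHHHHHHEEEE


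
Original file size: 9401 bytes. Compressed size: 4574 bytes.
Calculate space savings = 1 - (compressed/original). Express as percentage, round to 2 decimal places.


ratio = compressed/original = 4574/9401 = 0.486544
savings = 1 - ratio = 1 - 0.486544 = 0.513456
as a percentage: 0.513456 * 100 = 51.35%

Space savings = 1 - 4574/9401 = 51.35%


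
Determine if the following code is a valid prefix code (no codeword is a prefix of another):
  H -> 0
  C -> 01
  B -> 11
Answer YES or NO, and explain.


Checking each pair (does one codeword prefix another?):
  H='0' vs C='01': prefix -- VIOLATION

NO -- this is NOT a valid prefix code. H (0) is a prefix of C (01).


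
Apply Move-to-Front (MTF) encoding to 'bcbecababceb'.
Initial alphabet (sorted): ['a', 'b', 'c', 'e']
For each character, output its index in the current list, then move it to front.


MTF encoding:
'b': index 1 in ['a', 'b', 'c', 'e'] -> ['b', 'a', 'c', 'e']
'c': index 2 in ['b', 'a', 'c', 'e'] -> ['c', 'b', 'a', 'e']
'b': index 1 in ['c', 'b', 'a', 'e'] -> ['b', 'c', 'a', 'e']
'e': index 3 in ['b', 'c', 'a', 'e'] -> ['e', 'b', 'c', 'a']
'c': index 2 in ['e', 'b', 'c', 'a'] -> ['c', 'e', 'b', 'a']
'a': index 3 in ['c', 'e', 'b', 'a'] -> ['a', 'c', 'e', 'b']
'b': index 3 in ['a', 'c', 'e', 'b'] -> ['b', 'a', 'c', 'e']
'a': index 1 in ['b', 'a', 'c', 'e'] -> ['a', 'b', 'c', 'e']
'b': index 1 in ['a', 'b', 'c', 'e'] -> ['b', 'a', 'c', 'e']
'c': index 2 in ['b', 'a', 'c', 'e'] -> ['c', 'b', 'a', 'e']
'e': index 3 in ['c', 'b', 'a', 'e'] -> ['e', 'c', 'b', 'a']
'b': index 2 in ['e', 'c', 'b', 'a'] -> ['b', 'e', 'c', 'a']


Output: [1, 2, 1, 3, 2, 3, 3, 1, 1, 2, 3, 2]


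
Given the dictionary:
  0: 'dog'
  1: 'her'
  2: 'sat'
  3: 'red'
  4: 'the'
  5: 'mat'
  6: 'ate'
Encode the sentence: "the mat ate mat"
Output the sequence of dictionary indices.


Look up each word in the dictionary:
  'the' -> 4
  'mat' -> 5
  'ate' -> 6
  'mat' -> 5

Encoded: [4, 5, 6, 5]


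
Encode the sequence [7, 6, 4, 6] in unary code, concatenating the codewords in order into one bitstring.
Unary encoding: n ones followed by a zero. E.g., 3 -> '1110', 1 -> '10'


Encode each number as n ones followed by a terminating 0:
  7 -> 11111110 (8 bits)
  6 -> 1111110 (7 bits)
  4 -> 11110 (5 bits)
  6 -> 1111110 (7 bits)
Total length = 8 + 7 + 5 + 7 = 27 bits.

Unary([7, 6, 4, 6]) = 111111101111110111101111110 (27 bits)


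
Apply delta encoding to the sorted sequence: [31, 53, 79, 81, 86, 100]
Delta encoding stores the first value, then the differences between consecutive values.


First value: 31
Deltas:
  53 - 31 = 22
  79 - 53 = 26
  81 - 79 = 2
  86 - 81 = 5
  100 - 86 = 14


Delta encoded: [31, 22, 26, 2, 5, 14]


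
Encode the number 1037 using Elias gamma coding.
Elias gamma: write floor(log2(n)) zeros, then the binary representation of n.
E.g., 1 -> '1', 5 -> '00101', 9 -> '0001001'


num_bits = floor(log2(1037)) + 1 = 11
leading_zeros = num_bits - 1 = 10
binary(1037) = 10000001101

Elias gamma(1037) = '0000000000' + '10000001101' = 000000000010000001101 (21 bits)


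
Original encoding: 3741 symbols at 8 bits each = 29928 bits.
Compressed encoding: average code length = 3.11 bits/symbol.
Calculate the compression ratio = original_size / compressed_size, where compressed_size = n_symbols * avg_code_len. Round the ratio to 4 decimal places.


original_size = n_symbols * orig_bits = 3741 * 8 = 29928 bits
compressed_size = n_symbols * avg_code_len = 3741 * 3.11 = 11634.51 bits
ratio = original_size / compressed_size = 29928 / 11634.51 = 2.5723

Compression ratio = 2.5723


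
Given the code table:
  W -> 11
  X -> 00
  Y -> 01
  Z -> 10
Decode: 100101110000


Decoding:
10 -> Z
01 -> Y
01 -> Y
11 -> W
00 -> X
00 -> X


Result: ZYYWXX


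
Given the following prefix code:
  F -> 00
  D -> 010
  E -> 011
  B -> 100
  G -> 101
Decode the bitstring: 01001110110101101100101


Decoding step by step:
Bits 010 -> D
Bits 011 -> E
Bits 101 -> G
Bits 101 -> G
Bits 011 -> E
Bits 011 -> E
Bits 00 -> F
Bits 101 -> G


Decoded message: DEGGEEFG


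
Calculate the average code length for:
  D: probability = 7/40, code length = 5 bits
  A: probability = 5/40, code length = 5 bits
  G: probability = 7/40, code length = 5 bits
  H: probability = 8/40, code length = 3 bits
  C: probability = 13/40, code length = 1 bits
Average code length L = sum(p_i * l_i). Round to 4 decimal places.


Weighted contributions p_i * l_i:
  D: (7/40) * 5 = 35/40
  A: (5/40) * 5 = 25/40
  G: (7/40) * 5 = 35/40
  H: (8/40) * 3 = 24/40
  C: (13/40) * 1 = 13/40
Sum = (35 + 25 + 35 + 24 + 13)/40 = 132/40

L = 132/40 = 3.3000 bits/symbol


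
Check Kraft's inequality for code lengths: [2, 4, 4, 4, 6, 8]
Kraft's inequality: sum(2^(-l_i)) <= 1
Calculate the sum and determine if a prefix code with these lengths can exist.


Sum = 2^(-2) + 2^(-4) + 2^(-4) + 2^(-4) + 2^(-6) + 2^(-8)
    = 0.25 + 0.0625 + 0.0625 + 0.0625 + 0.015625 + 0.00390625
    = 117/256 = 0.45703125
Since 0.45703125 <= 1, Kraft's inequality IS satisfied.
A prefix code with these lengths CAN exist.

Kraft sum = 0.45703125. Satisfied.


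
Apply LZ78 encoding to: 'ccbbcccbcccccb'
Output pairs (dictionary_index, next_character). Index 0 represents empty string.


LZ78 encoding steps:
Dictionary: {0: ''}
Step 1: w='' (idx 0), next='c' -> output (0, 'c'), add 'c' as idx 1
Step 2: w='c' (idx 1), next='b' -> output (1, 'b'), add 'cb' as idx 2
Step 3: w='' (idx 0), next='b' -> output (0, 'b'), add 'b' as idx 3
Step 4: w='c' (idx 1), next='c' -> output (1, 'c'), add 'cc' as idx 4
Step 5: w='cb' (idx 2), next='c' -> output (2, 'c'), add 'cbc' as idx 5
Step 6: w='cc' (idx 4), next='c' -> output (4, 'c'), add 'ccc' as idx 6
Step 7: w='cb' (idx 2), end of input -> output (2, '')


Encoded: [(0, 'c'), (1, 'b'), (0, 'b'), (1, 'c'), (2, 'c'), (4, 'c'), (2, '')]


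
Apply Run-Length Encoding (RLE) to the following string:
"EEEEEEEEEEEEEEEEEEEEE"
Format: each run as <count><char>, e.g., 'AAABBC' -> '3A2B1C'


Scanning runs left to right:
  i=0: run of 'E' x 21 -> '21E'

RLE = 21E


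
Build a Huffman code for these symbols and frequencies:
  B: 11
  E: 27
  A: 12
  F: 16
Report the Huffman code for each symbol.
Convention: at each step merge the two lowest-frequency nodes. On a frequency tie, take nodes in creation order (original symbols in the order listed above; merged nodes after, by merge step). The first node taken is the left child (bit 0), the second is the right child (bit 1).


Huffman tree construction:
Step 1: Merge B(11) + A(12) = 23
Step 2: Merge F(16) + (B+A)(23) = 39
Step 3: Merge E(27) + (F+(B+A))(39) = 66
Read each symbol's code off the tree from the root (left child = 0, right child = 1).

Codes:
  B: 110 (length 3)
  E: 0 (length 1)
  A: 111 (length 3)
  F: 10 (length 2)
Average code length: 128/66 = 1.9394 bits/symbol


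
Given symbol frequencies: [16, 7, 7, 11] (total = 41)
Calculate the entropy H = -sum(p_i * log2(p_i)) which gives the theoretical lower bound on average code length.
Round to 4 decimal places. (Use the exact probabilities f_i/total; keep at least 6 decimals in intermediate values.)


Per-symbol terms -p_i * log2(p_i) with p_i = f_i/41:
  p = 16/41 = 0.390244: log2(p) = -1.357552, -p*log2(p) = 0.529776
  p = 7/41 = 0.170732: log2(p) = -2.550197, -p*log2(p) = 0.435400
  p = 7/41 = 0.170732: log2(p) = -2.550197, -p*log2(p) = 0.435400
  p = 11/41 = 0.268293: log2(p) = -1.898120, -p*log2(p) = 0.509252
H = 0.529776 + 0.435400 + 0.435400 + 0.509252 = 1.909828

H = 1.9098 bits/symbol


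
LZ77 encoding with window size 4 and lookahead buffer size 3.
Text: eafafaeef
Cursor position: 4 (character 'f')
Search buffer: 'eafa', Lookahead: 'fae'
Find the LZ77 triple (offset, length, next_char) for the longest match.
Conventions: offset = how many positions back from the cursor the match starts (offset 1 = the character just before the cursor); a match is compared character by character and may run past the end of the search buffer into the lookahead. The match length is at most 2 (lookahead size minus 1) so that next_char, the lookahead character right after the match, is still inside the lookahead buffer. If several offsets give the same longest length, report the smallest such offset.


Try each offset into the search buffer:
  offset=1 (pos 3, char 'a'): match length 0
  offset=2 (pos 2, char 'f'): match length 2
  offset=3 (pos 1, char 'a'): match length 0
  offset=4 (pos 0, char 'e'): match length 0
Longest match has length 2 at offset 2.
next_char = character at position 4 + 2 = 6 -> 'e'

Best match: offset=2, length=2 (matching 'fa' starting at position 2)
LZ77 triple: (2, 2, 'e')


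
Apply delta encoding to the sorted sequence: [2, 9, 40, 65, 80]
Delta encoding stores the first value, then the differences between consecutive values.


First value: 2
Deltas:
  9 - 2 = 7
  40 - 9 = 31
  65 - 40 = 25
  80 - 65 = 15


Delta encoded: [2, 7, 31, 25, 15]


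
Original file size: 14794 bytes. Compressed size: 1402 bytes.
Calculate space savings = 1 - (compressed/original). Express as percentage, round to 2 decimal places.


ratio = compressed/original = 1402/14794 = 0.094768
savings = 1 - ratio = 1 - 0.094768 = 0.905232
as a percentage: 0.905232 * 100 = 90.52%

Space savings = 1 - 1402/14794 = 90.52%


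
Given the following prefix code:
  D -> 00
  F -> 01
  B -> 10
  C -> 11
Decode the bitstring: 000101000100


Decoding step by step:
Bits 00 -> D
Bits 01 -> F
Bits 01 -> F
Bits 00 -> D
Bits 01 -> F
Bits 00 -> D


Decoded message: DFFDFD


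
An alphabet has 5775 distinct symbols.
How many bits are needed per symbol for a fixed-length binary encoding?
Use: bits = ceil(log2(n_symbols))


log2(5775) = 12.4956
Bracket: 2^12 = 4096 < 5775 <= 2^13 = 8192
So ceil(log2(5775)) = 13

bits = ceil(log2(5775)) = ceil(12.4956) = 13 bits


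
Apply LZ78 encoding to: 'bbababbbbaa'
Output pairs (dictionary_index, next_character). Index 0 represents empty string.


LZ78 encoding steps:
Dictionary: {0: ''}
Step 1: w='' (idx 0), next='b' -> output (0, 'b'), add 'b' as idx 1
Step 2: w='b' (idx 1), next='a' -> output (1, 'a'), add 'ba' as idx 2
Step 3: w='ba' (idx 2), next='b' -> output (2, 'b'), add 'bab' as idx 3
Step 4: w='b' (idx 1), next='b' -> output (1, 'b'), add 'bb' as idx 4
Step 5: w='ba' (idx 2), next='a' -> output (2, 'a'), add 'baa' as idx 5


Encoded: [(0, 'b'), (1, 'a'), (2, 'b'), (1, 'b'), (2, 'a')]


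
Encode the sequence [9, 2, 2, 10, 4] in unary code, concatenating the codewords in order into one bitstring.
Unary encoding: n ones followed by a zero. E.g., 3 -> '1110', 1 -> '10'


Encode each number as n ones followed by a terminating 0:
  9 -> 1111111110 (10 bits)
  2 -> 110 (3 bits)
  2 -> 110 (3 bits)
  10 -> 11111111110 (11 bits)
  4 -> 11110 (5 bits)
Total length = 10 + 3 + 3 + 11 + 5 = 32 bits.

Unary([9, 2, 2, 10, 4]) = 11111111101101101111111111011110 (32 bits)


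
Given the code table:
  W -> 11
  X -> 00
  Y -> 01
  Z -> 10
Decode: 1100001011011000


Decoding:
11 -> W
00 -> X
00 -> X
10 -> Z
11 -> W
01 -> Y
10 -> Z
00 -> X


Result: WXXZWYZX


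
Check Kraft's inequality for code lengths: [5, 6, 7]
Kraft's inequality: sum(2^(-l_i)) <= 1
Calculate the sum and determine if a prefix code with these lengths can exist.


Sum = 2^(-5) + 2^(-6) + 2^(-7)
    = 0.03125 + 0.015625 + 0.0078125
    = 7/128 = 0.0546875
Since 0.0546875 <= 1, Kraft's inequality IS satisfied.
A prefix code with these lengths CAN exist.

Kraft sum = 0.0546875. Satisfied.


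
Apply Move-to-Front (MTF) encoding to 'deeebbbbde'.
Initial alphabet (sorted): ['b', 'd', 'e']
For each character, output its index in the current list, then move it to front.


MTF encoding:
'd': index 1 in ['b', 'd', 'e'] -> ['d', 'b', 'e']
'e': index 2 in ['d', 'b', 'e'] -> ['e', 'd', 'b']
'e': index 0 in ['e', 'd', 'b'] -> ['e', 'd', 'b']
'e': index 0 in ['e', 'd', 'b'] -> ['e', 'd', 'b']
'b': index 2 in ['e', 'd', 'b'] -> ['b', 'e', 'd']
'b': index 0 in ['b', 'e', 'd'] -> ['b', 'e', 'd']
'b': index 0 in ['b', 'e', 'd'] -> ['b', 'e', 'd']
'b': index 0 in ['b', 'e', 'd'] -> ['b', 'e', 'd']
'd': index 2 in ['b', 'e', 'd'] -> ['d', 'b', 'e']
'e': index 2 in ['d', 'b', 'e'] -> ['e', 'd', 'b']


Output: [1, 2, 0, 0, 2, 0, 0, 0, 2, 2]


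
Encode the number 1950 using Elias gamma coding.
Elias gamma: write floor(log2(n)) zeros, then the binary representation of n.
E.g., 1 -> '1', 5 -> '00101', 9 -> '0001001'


num_bits = floor(log2(1950)) + 1 = 11
leading_zeros = num_bits - 1 = 10
binary(1950) = 11110011110

Elias gamma(1950) = '0000000000' + '11110011110' = 000000000011110011110 (21 bits)


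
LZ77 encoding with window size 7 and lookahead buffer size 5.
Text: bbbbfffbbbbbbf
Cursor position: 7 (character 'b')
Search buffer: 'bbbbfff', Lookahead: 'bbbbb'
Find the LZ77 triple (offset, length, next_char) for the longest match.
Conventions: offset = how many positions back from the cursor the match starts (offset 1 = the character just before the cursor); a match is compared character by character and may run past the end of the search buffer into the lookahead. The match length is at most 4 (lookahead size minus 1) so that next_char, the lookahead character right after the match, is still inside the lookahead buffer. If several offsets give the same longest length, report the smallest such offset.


Try each offset into the search buffer:
  offset=1 (pos 6, char 'f'): match length 0
  offset=2 (pos 5, char 'f'): match length 0
  offset=3 (pos 4, char 'f'): match length 0
  offset=4 (pos 3, char 'b'): match length 1
  offset=5 (pos 2, char 'b'): match length 2
  offset=6 (pos 1, char 'b'): match length 3
  offset=7 (pos 0, char 'b'): match length 4
Longest match has length 4 at offset 7.
next_char = character at position 7 + 4 = 11 -> 'b'

Best match: offset=7, length=4 (matching 'bbbb' starting at position 0)
LZ77 triple: (7, 4, 'b')


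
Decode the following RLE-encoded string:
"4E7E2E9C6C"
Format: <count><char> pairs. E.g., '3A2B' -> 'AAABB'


Expanding each <count><char> pair:
  4E -> 'EEEE'
  7E -> 'EEEEEEE'
  2E -> 'EE'
  9C -> 'CCCCCCCCC'
  6C -> 'CCCCCC'

Decoded = EEEEEEEEEEEEECCCCCCCCCCCCCCC


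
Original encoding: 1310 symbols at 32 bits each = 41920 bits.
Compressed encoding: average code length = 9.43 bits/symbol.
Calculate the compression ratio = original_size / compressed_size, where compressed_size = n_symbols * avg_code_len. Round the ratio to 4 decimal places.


original_size = n_symbols * orig_bits = 1310 * 32 = 41920 bits
compressed_size = n_symbols * avg_code_len = 1310 * 9.43 = 12353.3 bits
ratio = original_size / compressed_size = 41920 / 12353.3 = 3.3934

Compression ratio = 3.3934


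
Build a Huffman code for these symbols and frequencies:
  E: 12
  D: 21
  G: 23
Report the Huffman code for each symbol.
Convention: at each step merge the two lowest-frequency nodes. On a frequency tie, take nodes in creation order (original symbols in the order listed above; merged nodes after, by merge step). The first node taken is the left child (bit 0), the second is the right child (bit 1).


Huffman tree construction:
Step 1: Merge E(12) + D(21) = 33
Step 2: Merge G(23) + (E+D)(33) = 56
Read each symbol's code off the tree from the root (left child = 0, right child = 1).

Codes:
  E: 10 (length 2)
  D: 11 (length 2)
  G: 0 (length 1)
Average code length: 89/56 = 1.5893 bits/symbol


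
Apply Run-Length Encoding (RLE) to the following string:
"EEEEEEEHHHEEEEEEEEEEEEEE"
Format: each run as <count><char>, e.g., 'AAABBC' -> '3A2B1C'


Scanning runs left to right:
  i=0: run of 'E' x 7 -> '7E'
  i=7: run of 'H' x 3 -> '3H'
  i=10: run of 'E' x 14 -> '14E'

RLE = 7E3H14E


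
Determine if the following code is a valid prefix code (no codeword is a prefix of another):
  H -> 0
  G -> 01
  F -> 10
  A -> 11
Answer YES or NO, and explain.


Checking each pair (does one codeword prefix another?):
  H='0' vs G='01': prefix -- VIOLATION

NO -- this is NOT a valid prefix code. H (0) is a prefix of G (01).


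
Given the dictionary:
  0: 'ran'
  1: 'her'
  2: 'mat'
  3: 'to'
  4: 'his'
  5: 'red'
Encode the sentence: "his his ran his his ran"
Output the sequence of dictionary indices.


Look up each word in the dictionary:
  'his' -> 4
  'his' -> 4
  'ran' -> 0
  'his' -> 4
  'his' -> 4
  'ran' -> 0

Encoded: [4, 4, 0, 4, 4, 0]


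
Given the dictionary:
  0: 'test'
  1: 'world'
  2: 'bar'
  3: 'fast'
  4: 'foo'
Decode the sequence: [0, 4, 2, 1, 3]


Look up each index in the dictionary:
  0 -> 'test'
  4 -> 'foo'
  2 -> 'bar'
  1 -> 'world'
  3 -> 'fast'

Decoded: "test foo bar world fast"


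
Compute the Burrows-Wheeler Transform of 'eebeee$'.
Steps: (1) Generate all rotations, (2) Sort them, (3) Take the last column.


Rotations (sorted):
  0: $eebeee -> last char: e
  1: beee$ee -> last char: e
  2: e$eebee -> last char: e
  3: ebeee$e -> last char: e
  4: ee$eebe -> last char: e
  5: eebeee$ -> last char: $
  6: eee$eeb -> last char: b


BWT = eeeee$b


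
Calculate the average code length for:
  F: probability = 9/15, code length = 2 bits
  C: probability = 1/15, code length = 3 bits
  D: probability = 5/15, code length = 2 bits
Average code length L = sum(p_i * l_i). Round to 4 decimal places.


Weighted contributions p_i * l_i:
  F: (9/15) * 2 = 18/15
  C: (1/15) * 3 = 3/15
  D: (5/15) * 2 = 10/15
Sum = (18 + 3 + 10)/15 = 31/15

L = 31/15 = 2.0667 bits/symbol


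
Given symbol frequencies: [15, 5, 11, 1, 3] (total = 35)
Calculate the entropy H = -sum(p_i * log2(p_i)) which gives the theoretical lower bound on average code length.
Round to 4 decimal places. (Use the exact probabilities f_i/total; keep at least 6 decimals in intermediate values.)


Per-symbol terms -p_i * log2(p_i) with p_i = f_i/35:
  p = 15/35 = 0.428571: log2(p) = -1.222392, -p*log2(p) = 0.523882
  p = 5/35 = 0.142857: log2(p) = -2.807355, -p*log2(p) = 0.401051
  p = 11/35 = 0.314286: log2(p) = -1.669851, -p*log2(p) = 0.524810
  p = 1/35 = 0.028571: log2(p) = -5.129283, -p*log2(p) = 0.146551
  p = 3/35 = 0.085714: log2(p) = -3.544321, -p*log2(p) = 0.303799
H = 0.523882 + 0.401051 + 0.524810 + 0.146551 + 0.303799 = 1.900093

H = 1.9001 bits/symbol


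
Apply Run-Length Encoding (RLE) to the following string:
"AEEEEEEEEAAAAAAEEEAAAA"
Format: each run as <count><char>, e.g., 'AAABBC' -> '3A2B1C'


Scanning runs left to right:
  i=0: run of 'A' x 1 -> '1A'
  i=1: run of 'E' x 8 -> '8E'
  i=9: run of 'A' x 6 -> '6A'
  i=15: run of 'E' x 3 -> '3E'
  i=18: run of 'A' x 4 -> '4A'

RLE = 1A8E6A3E4A


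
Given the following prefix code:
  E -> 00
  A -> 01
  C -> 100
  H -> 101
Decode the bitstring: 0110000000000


Decoding step by step:
Bits 01 -> A
Bits 100 -> C
Bits 00 -> E
Bits 00 -> E
Bits 00 -> E
Bits 00 -> E


Decoded message: ACEEEE


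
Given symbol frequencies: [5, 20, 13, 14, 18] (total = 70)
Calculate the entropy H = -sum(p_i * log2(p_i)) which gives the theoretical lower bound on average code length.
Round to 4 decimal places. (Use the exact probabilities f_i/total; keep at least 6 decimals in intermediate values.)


Per-symbol terms -p_i * log2(p_i) with p_i = f_i/70:
  p = 5/70 = 0.071429: log2(p) = -3.807355, -p*log2(p) = 0.271954
  p = 20/70 = 0.285714: log2(p) = -1.807355, -p*log2(p) = 0.516387
  p = 13/70 = 0.185714: log2(p) = -2.428843, -p*log2(p) = 0.451071
  p = 14/70 = 0.200000: log2(p) = -2.321928, -p*log2(p) = 0.464386
  p = 18/70 = 0.257143: log2(p) = -1.959358, -p*log2(p) = 0.503835
H = 0.271954 + 0.516387 + 0.451071 + 0.464386 + 0.503835 = 2.207633

H = 2.2076 bits/symbol


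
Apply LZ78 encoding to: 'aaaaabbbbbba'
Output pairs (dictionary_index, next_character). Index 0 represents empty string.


LZ78 encoding steps:
Dictionary: {0: ''}
Step 1: w='' (idx 0), next='a' -> output (0, 'a'), add 'a' as idx 1
Step 2: w='a' (idx 1), next='a' -> output (1, 'a'), add 'aa' as idx 2
Step 3: w='aa' (idx 2), next='b' -> output (2, 'b'), add 'aab' as idx 3
Step 4: w='' (idx 0), next='b' -> output (0, 'b'), add 'b' as idx 4
Step 5: w='b' (idx 4), next='b' -> output (4, 'b'), add 'bb' as idx 5
Step 6: w='bb' (idx 5), next='a' -> output (5, 'a'), add 'bba' as idx 6


Encoded: [(0, 'a'), (1, 'a'), (2, 'b'), (0, 'b'), (4, 'b'), (5, 'a')]


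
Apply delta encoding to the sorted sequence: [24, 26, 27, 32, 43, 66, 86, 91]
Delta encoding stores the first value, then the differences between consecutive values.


First value: 24
Deltas:
  26 - 24 = 2
  27 - 26 = 1
  32 - 27 = 5
  43 - 32 = 11
  66 - 43 = 23
  86 - 66 = 20
  91 - 86 = 5


Delta encoded: [24, 2, 1, 5, 11, 23, 20, 5]


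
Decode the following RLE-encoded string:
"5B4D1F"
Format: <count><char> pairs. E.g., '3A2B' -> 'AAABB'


Expanding each <count><char> pair:
  5B -> 'BBBBB'
  4D -> 'DDDD'
  1F -> 'F'

Decoded = BBBBBDDDDF


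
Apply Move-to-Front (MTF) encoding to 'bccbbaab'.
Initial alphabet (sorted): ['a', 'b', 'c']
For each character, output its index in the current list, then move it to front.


MTF encoding:
'b': index 1 in ['a', 'b', 'c'] -> ['b', 'a', 'c']
'c': index 2 in ['b', 'a', 'c'] -> ['c', 'b', 'a']
'c': index 0 in ['c', 'b', 'a'] -> ['c', 'b', 'a']
'b': index 1 in ['c', 'b', 'a'] -> ['b', 'c', 'a']
'b': index 0 in ['b', 'c', 'a'] -> ['b', 'c', 'a']
'a': index 2 in ['b', 'c', 'a'] -> ['a', 'b', 'c']
'a': index 0 in ['a', 'b', 'c'] -> ['a', 'b', 'c']
'b': index 1 in ['a', 'b', 'c'] -> ['b', 'a', 'c']


Output: [1, 2, 0, 1, 0, 2, 0, 1]


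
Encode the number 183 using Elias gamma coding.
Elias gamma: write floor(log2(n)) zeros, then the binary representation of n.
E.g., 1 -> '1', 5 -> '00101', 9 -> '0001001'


num_bits = floor(log2(183)) + 1 = 8
leading_zeros = num_bits - 1 = 7
binary(183) = 10110111

Elias gamma(183) = '0000000' + '10110111' = 000000010110111 (15 bits)


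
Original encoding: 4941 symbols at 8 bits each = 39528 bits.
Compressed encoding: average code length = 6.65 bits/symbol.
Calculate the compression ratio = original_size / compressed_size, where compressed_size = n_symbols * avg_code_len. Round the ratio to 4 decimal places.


original_size = n_symbols * orig_bits = 4941 * 8 = 39528 bits
compressed_size = n_symbols * avg_code_len = 4941 * 6.65 = 32857.65 bits
ratio = original_size / compressed_size = 39528 / 32857.65 = 1.203

Compression ratio = 1.203


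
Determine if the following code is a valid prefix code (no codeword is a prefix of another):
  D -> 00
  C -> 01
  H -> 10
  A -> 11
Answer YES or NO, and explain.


Checking each pair (does one codeword prefix another?):
  D='00' vs C='01': no prefix
  D='00' vs H='10': no prefix
  D='00' vs A='11': no prefix
  C='01' vs D='00': no prefix
  C='01' vs H='10': no prefix
  C='01' vs A='11': no prefix
  H='10' vs D='00': no prefix
  H='10' vs C='01': no prefix
  H='10' vs A='11': no prefix
  A='11' vs D='00': no prefix
  A='11' vs C='01': no prefix
  A='11' vs H='10': no prefix
No violation found over all pairs.

YES -- this is a valid prefix code. No codeword is a prefix of any other codeword.


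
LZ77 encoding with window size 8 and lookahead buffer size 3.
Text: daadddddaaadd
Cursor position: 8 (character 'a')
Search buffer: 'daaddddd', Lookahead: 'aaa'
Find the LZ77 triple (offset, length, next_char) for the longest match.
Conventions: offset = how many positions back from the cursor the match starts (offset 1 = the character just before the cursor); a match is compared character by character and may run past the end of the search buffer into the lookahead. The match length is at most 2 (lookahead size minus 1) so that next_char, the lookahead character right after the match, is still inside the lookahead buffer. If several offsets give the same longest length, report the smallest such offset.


Try each offset into the search buffer:
  offset=1 (pos 7, char 'd'): match length 0
  offset=2 (pos 6, char 'd'): match length 0
  offset=3 (pos 5, char 'd'): match length 0
  offset=4 (pos 4, char 'd'): match length 0
  offset=5 (pos 3, char 'd'): match length 0
  offset=6 (pos 2, char 'a'): match length 1
  offset=7 (pos 1, char 'a'): match length 2
  offset=8 (pos 0, char 'd'): match length 0
Longest match has length 2 at offset 7.
next_char = character at position 8 + 2 = 10 -> 'a'

Best match: offset=7, length=2 (matching 'aa' starting at position 1)
LZ77 triple: (7, 2, 'a')


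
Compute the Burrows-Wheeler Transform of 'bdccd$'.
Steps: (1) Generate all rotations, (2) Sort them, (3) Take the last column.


Rotations (sorted):
  0: $bdccd -> last char: d
  1: bdccd$ -> last char: $
  2: ccd$bd -> last char: d
  3: cd$bdc -> last char: c
  4: d$bdcc -> last char: c
  5: dccd$b -> last char: b


BWT = d$dccb


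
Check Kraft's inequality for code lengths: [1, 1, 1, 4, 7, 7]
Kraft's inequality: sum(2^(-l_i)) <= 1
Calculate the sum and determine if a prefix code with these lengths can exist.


Sum = 2^(-1) + 2^(-1) + 2^(-1) + 2^(-4) + 2^(-7) + 2^(-7)
    = 0.5 + 0.5 + 0.5 + 0.0625 + 0.0078125 + 0.0078125
    = 202/128 = 1.578125
Since 1.578125 > 1, Kraft's inequality is NOT satisfied.
A prefix code with these lengths CANNOT exist.

Kraft sum = 1.578125. Not satisfied.


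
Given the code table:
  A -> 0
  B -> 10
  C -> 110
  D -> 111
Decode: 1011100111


Decoding:
10 -> B
111 -> D
0 -> A
0 -> A
111 -> D


Result: BDAAD


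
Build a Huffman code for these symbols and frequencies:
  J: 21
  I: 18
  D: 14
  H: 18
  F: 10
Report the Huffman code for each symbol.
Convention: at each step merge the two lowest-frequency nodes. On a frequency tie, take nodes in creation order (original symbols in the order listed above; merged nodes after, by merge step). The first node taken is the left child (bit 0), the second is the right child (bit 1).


Huffman tree construction:
Step 1: Merge F(10) + D(14) = 24
Step 2: Merge I(18) + H(18) = 36
Step 3: Merge J(21) + (F+D)(24) = 45
Step 4: Merge (I+H)(36) + (J+(F+D))(45) = 81
Read each symbol's code off the tree from the root (left child = 0, right child = 1).

Codes:
  J: 10 (length 2)
  I: 00 (length 2)
  D: 111 (length 3)
  H: 01 (length 2)
  F: 110 (length 3)
Average code length: 186/81 = 2.2963 bits/symbol


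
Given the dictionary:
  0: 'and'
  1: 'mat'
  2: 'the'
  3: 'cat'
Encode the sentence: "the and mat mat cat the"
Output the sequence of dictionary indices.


Look up each word in the dictionary:
  'the' -> 2
  'and' -> 0
  'mat' -> 1
  'mat' -> 1
  'cat' -> 3
  'the' -> 2

Encoded: [2, 0, 1, 1, 3, 2]


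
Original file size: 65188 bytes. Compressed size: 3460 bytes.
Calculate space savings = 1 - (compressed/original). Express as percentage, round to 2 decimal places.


ratio = compressed/original = 3460/65188 = 0.053077
savings = 1 - ratio = 1 - 0.053077 = 0.946923
as a percentage: 0.946923 * 100 = 94.69%

Space savings = 1 - 3460/65188 = 94.69%


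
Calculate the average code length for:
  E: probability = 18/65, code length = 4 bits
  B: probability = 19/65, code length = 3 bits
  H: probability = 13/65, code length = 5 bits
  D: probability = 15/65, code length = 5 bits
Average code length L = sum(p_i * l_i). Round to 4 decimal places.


Weighted contributions p_i * l_i:
  E: (18/65) * 4 = 72/65
  B: (19/65) * 3 = 57/65
  H: (13/65) * 5 = 65/65
  D: (15/65) * 5 = 75/65
Sum = (72 + 57 + 65 + 75)/65 = 269/65

L = 269/65 = 4.1385 bits/symbol


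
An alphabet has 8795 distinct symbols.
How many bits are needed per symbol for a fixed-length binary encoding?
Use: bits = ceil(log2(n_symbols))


log2(8795) = 13.1025
Bracket: 2^13 = 8192 < 8795 <= 2^14 = 16384
So ceil(log2(8795)) = 14

bits = ceil(log2(8795)) = ceil(13.1025) = 14 bits


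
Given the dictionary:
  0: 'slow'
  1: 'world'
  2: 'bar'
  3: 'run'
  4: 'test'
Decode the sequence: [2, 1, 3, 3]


Look up each index in the dictionary:
  2 -> 'bar'
  1 -> 'world'
  3 -> 'run'
  3 -> 'run'

Decoded: "bar world run run"


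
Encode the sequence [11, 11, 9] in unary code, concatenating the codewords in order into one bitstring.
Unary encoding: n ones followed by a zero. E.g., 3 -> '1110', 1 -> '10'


Encode each number as n ones followed by a terminating 0:
  11 -> 111111111110 (12 bits)
  11 -> 111111111110 (12 bits)
  9 -> 1111111110 (10 bits)
Total length = 12 + 12 + 10 = 34 bits.

Unary([11, 11, 9]) = 1111111111101111111111101111111110 (34 bits)


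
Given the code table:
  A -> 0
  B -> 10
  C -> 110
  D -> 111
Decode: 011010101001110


Decoding:
0 -> A
110 -> C
10 -> B
10 -> B
10 -> B
0 -> A
111 -> D
0 -> A


Result: ACBBBADA


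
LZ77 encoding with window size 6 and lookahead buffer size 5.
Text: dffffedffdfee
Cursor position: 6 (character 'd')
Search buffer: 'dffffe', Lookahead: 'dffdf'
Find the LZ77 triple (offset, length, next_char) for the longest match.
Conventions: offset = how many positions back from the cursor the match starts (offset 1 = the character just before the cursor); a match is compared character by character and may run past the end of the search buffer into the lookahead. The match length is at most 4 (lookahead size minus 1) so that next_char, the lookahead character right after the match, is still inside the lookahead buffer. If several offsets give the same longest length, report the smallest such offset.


Try each offset into the search buffer:
  offset=1 (pos 5, char 'e'): match length 0
  offset=2 (pos 4, char 'f'): match length 0
  offset=3 (pos 3, char 'f'): match length 0
  offset=4 (pos 2, char 'f'): match length 0
  offset=5 (pos 1, char 'f'): match length 0
  offset=6 (pos 0, char 'd'): match length 3
Longest match has length 3 at offset 6.
next_char = character at position 6 + 3 = 9 -> 'd'

Best match: offset=6, length=3 (matching 'dff' starting at position 0)
LZ77 triple: (6, 3, 'd')
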